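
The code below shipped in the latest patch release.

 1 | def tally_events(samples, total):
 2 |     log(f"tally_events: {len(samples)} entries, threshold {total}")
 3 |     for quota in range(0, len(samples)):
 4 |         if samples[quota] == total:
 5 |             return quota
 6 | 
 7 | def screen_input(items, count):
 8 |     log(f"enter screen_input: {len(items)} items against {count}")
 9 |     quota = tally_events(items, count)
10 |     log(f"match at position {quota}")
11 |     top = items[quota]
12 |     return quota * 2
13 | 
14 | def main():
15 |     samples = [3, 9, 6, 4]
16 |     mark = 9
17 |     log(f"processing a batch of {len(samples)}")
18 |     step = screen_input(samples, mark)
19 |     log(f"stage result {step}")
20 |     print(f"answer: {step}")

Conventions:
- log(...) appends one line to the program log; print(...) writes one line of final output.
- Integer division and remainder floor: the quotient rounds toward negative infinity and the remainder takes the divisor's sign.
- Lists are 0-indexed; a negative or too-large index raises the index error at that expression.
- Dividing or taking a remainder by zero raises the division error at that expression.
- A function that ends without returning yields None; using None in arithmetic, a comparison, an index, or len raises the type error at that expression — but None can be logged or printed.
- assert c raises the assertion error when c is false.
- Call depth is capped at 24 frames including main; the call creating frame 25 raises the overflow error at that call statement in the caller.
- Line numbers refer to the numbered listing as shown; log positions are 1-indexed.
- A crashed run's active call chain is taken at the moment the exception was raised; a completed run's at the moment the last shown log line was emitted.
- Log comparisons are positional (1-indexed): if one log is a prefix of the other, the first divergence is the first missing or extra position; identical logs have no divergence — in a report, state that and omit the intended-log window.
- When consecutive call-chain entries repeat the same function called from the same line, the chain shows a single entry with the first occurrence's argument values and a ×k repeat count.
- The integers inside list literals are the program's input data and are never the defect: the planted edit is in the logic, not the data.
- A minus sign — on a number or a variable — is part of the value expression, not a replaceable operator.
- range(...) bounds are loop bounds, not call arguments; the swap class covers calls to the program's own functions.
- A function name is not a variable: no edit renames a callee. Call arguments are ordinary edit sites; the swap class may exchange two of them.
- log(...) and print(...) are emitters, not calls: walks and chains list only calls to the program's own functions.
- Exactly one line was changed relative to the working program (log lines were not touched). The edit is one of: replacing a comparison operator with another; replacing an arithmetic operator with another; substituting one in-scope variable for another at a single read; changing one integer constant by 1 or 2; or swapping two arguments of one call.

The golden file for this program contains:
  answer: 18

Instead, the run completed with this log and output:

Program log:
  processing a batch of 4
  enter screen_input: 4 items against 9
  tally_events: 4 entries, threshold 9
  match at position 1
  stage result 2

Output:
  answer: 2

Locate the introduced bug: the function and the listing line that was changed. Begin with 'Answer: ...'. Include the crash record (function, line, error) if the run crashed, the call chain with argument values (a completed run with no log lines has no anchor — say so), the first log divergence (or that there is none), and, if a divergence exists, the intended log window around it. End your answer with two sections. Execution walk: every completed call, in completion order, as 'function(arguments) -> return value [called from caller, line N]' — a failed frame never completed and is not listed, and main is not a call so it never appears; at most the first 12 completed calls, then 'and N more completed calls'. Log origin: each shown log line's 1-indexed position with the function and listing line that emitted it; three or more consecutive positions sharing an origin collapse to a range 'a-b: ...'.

Answer: the defect is in screen_input at line 12.
The tell: Log line 5 is where behavior first shows: 'stage result 2' appears instead of 'stage result 18'.
Call chain: main.
First divergence: at position 5 the run shows 'stage result 2' where the working version logs 'stage result 18'.
Intended log window:
  3: tally_events: 4 entries, threshold 9
  4: match at position 1
  5: stage result 18
Execution walk:
  tally_events([3, 9, 6, 4], 9) -> 1  [called from screen_input, line 9]
  screen_input([3, 9, 6, 4], 9) -> 2  [called from main, line 18]
Log line origins:
  1: emitted by main (line 17)
  2: emitted by screen_input (line 8)
  3: emitted by tally_events (line 2)
  4: emitted by screen_input (line 10)
  5: emitted by main (line 19)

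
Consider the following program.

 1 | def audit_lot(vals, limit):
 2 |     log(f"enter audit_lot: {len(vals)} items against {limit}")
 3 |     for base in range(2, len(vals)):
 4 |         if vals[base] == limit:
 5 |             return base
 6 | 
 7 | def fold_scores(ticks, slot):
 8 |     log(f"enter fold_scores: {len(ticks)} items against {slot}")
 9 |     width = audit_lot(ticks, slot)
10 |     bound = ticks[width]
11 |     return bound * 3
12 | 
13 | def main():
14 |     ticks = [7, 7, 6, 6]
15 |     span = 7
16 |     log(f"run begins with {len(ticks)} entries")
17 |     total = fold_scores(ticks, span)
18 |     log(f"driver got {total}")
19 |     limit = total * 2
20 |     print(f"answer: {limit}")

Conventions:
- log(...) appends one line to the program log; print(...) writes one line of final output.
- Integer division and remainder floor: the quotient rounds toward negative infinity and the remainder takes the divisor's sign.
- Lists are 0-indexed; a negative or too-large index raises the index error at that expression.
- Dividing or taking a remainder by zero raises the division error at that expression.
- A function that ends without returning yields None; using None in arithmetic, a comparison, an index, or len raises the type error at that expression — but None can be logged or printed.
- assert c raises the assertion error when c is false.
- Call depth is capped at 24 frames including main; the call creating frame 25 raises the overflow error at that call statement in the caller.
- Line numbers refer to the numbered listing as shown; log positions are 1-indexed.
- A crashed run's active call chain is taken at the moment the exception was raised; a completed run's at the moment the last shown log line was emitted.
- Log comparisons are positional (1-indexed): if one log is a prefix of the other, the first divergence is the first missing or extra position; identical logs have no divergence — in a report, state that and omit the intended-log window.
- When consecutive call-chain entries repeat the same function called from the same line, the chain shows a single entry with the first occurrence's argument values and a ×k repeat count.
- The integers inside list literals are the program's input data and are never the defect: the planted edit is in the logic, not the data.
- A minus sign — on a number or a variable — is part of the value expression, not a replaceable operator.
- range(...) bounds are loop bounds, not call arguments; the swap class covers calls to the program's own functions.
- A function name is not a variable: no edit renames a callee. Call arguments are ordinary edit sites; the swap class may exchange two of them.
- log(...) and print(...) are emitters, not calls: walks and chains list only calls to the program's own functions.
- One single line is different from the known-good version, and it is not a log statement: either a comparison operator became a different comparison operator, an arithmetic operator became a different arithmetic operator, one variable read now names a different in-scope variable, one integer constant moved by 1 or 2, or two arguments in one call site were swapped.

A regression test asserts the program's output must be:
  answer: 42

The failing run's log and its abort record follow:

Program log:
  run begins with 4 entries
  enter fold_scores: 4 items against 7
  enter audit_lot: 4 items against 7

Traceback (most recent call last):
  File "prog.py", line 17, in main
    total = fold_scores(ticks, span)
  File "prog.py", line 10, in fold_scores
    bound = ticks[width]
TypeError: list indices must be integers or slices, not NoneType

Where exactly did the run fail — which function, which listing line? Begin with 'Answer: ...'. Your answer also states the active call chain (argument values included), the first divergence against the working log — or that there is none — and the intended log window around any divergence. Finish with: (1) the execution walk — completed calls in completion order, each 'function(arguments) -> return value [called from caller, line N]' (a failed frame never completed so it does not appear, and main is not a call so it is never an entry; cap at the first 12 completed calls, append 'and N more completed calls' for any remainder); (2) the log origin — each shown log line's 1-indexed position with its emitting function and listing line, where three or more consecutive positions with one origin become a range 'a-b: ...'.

Answer: the error was raised in fold_scores, line 10.
The tell: Only 3 log lines were emitted before the run died; the intended continuation was 'driver got 21'.
Call chain: main -> fold_scores([7, 7, 6, 6], 7) (called at line 17).
First divergence: position 4 (shown log ended at 3 lines; the working version continues: 'driver got 21').
Intended log window:
  2: enter fold_scores: 4 items against 7
  3: enter audit_lot: 4 items against 7
  4: driver got 21
Execution walk:
  audit_lot([7, 7, 6, 6], 7) -> None  [called from fold_scores, line 9]
Log line origins:
  1 — main, line 16
  2 — fold_scores, line 8
  3 — audit_lot, line 2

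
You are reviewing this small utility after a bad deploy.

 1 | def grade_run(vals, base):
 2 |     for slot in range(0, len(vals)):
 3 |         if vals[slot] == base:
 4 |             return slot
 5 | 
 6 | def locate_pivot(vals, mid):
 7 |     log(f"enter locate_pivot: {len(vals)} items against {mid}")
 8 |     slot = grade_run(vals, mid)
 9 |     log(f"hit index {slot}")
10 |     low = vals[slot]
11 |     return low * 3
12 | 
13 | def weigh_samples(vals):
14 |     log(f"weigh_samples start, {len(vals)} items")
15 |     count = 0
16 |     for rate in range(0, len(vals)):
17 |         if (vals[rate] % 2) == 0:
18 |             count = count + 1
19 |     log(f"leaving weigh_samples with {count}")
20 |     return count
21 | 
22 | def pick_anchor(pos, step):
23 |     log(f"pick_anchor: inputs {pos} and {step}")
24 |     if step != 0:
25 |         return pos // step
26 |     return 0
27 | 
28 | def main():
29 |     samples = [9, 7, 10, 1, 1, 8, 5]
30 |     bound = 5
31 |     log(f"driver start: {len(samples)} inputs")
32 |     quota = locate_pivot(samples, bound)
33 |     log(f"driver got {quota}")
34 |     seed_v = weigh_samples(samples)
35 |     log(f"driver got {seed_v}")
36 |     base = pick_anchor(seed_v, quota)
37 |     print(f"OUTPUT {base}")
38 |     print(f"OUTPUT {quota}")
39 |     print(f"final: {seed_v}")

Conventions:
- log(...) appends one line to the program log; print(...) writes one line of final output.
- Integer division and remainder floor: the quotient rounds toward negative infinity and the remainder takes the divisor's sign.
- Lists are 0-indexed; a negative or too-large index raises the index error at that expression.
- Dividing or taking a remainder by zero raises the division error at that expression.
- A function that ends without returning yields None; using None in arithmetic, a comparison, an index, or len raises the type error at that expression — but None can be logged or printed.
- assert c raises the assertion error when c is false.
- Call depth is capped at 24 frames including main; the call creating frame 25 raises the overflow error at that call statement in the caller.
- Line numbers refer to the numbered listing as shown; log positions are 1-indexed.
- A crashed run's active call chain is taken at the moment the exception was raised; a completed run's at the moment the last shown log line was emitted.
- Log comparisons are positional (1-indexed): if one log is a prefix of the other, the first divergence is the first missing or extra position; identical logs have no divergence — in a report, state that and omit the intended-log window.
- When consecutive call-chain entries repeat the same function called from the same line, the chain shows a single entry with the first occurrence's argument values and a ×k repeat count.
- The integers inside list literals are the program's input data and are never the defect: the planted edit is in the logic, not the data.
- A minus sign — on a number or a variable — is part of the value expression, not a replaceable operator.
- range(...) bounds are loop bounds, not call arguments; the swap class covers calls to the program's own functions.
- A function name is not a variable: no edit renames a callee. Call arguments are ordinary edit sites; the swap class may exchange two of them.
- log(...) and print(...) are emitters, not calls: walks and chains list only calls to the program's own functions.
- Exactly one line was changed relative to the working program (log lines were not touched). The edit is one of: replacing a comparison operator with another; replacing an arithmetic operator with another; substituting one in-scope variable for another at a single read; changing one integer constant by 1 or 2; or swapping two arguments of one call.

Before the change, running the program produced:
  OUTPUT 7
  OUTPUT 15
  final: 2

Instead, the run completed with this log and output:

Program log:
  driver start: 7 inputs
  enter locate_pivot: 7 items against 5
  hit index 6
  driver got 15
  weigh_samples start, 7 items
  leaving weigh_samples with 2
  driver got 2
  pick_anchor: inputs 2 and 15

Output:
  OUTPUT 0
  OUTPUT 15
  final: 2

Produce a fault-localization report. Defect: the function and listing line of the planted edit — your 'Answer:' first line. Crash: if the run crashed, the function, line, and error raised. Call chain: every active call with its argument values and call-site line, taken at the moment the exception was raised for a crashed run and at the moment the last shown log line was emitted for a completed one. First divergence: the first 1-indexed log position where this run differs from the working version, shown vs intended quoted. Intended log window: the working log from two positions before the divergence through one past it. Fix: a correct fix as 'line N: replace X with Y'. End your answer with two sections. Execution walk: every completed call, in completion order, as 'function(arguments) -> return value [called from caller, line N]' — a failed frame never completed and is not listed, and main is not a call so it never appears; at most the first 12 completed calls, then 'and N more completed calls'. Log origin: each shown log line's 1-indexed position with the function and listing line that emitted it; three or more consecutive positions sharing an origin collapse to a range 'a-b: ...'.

Answer: the defect is in main at line 36.
Core observation: The log first diverges at position 8: the faulty run prints 'pick_anchor: inputs 2 and 15' where the working version prints 'pick_anchor: inputs 15 and 2'.
Call chain: main -> pick_anchor(2, 15) (called at line 36).
First divergence: position 8; shown 'pick_anchor: inputs 2 and 15' vs intended 'pick_anchor: inputs 15 and 2'.
Intended log window:
  6: leaving weigh_samples with 2
  7: driver got 2
  8: pick_anchor: inputs 15 and 2
Execution walk:
  grade_run([9, 7, 10, 1, 1, 8, 5], 5) -> 6  [called from locate_pivot, line 8]
  locate_pivot([9, 7, 10, 1, 1, 8, 5], 5) -> 15  [called from main, line 32]
  weigh_samples([9, 7, 10, 1, 1, 8, 5]) -> 2  [called from main, line 34]
  pick_anchor(2, 15) -> 0  [called from main, line 36]
Log origin:
  1 — main, line 31
  2 — locate_pivot, line 7
  3 — locate_pivot, line 9
  4 — main, line 33
  5 — weigh_samples, line 14
  6 — weigh_samples, line 19
  7 — main, line 35
  8 — pick_anchor, line 23
A correct fix: line 36: replace `pick_anchor(seed_v, quota)` with `pick_anchor(quota, seed_v)`.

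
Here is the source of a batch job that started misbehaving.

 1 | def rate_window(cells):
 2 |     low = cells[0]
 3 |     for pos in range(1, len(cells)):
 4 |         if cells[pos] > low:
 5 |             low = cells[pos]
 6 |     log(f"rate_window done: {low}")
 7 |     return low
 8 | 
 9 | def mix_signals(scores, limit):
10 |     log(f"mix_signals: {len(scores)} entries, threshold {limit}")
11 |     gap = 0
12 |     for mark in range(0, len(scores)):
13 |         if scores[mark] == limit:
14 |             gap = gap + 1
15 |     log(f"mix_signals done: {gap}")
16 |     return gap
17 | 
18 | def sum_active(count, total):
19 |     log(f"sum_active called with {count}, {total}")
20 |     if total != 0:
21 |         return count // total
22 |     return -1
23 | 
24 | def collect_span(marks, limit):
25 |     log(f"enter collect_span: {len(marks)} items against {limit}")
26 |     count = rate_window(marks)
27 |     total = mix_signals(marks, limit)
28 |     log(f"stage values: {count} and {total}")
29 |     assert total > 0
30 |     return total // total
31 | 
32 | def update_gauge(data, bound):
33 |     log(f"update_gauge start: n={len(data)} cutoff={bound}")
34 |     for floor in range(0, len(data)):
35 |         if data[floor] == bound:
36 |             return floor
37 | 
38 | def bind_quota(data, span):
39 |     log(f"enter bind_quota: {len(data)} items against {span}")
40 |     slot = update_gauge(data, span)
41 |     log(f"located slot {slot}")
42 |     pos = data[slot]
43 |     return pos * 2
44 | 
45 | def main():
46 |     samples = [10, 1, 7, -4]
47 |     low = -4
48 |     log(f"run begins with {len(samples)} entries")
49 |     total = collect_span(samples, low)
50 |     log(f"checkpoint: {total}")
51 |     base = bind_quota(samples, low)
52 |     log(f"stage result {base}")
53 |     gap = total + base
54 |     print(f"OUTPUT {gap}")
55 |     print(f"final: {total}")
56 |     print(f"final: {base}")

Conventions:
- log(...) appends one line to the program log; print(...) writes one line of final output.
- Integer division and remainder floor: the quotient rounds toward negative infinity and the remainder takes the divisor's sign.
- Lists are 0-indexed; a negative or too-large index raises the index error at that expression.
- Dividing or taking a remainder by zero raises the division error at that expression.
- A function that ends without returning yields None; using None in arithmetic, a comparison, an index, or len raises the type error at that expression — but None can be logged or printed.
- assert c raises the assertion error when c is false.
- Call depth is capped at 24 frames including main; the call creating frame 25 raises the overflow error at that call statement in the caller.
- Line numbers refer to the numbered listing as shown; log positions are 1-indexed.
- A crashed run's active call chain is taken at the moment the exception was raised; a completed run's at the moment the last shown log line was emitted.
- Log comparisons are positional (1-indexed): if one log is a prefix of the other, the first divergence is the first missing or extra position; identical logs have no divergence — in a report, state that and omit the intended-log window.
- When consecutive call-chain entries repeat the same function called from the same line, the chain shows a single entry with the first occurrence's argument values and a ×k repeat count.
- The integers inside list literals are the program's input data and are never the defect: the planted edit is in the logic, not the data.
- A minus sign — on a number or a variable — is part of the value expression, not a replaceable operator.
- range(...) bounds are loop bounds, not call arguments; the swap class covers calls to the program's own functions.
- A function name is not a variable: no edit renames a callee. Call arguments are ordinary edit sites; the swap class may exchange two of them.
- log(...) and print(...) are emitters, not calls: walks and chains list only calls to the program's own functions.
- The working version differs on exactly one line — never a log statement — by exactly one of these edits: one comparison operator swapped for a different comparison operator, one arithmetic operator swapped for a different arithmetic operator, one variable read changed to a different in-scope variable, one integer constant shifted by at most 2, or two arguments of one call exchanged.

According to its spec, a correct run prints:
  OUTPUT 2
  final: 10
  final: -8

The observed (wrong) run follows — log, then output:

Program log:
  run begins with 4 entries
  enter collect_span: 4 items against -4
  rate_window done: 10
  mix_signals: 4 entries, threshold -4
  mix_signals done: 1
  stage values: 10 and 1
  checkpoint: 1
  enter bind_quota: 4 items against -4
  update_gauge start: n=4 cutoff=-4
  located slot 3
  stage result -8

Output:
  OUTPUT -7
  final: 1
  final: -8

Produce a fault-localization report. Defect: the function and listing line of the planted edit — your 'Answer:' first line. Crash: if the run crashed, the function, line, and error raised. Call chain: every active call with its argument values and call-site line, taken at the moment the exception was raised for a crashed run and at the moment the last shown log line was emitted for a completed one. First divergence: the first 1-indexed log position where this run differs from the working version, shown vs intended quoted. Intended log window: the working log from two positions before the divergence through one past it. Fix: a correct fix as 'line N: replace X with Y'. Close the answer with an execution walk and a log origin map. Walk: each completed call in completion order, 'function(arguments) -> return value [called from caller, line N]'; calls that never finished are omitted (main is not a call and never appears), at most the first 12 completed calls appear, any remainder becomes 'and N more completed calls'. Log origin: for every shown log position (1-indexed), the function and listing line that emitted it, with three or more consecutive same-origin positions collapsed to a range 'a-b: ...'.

Answer: the defect is in collect_span at line 30.
The tell: Everything matches until log position 7, which reads 'checkpoint: 1' in place of 'checkpoint: 10'.
Call chain: main.
First divergence: position 7 — the shown line 'checkpoint: 1' should read 'checkpoint: 10'.
Intended log window:
  5: mix_signals done: 1
  6: stage values: 10 and 1
  7: checkpoint: 10
  8: enter bind_quota: 4 items against -4
Execution walk:
  rate_window([10, 1, 7, -4]) -> 10  [called from collect_span, line 26]
  mix_signals([10, 1, 7, -4], -4) -> 1  [called from collect_span, line 27]
  collect_span([10, 1, 7, -4], -4) -> 1  [called from main, line 49]
  update_gauge([10, 1, 7, -4], -4) -> 3  [called from bind_quota, line 40]
  bind_quota([10, 1, 7, -4], -4) -> -8  [called from main, line 51]
Origin of each log line:
  1: from main, line 48
  2: from collect_span, line 25
  3: from rate_window, line 6
  4: from mix_signals, line 10
  5: from mix_signals, line 15
  6: from collect_span, line 28
  7: from main, line 50
  8: from bind_quota, line 39
  9: from update_gauge, line 33
  10: from bind_quota, line 41
  11: from main, line 52
A correct fix: line 30: replace `total // total` with `count // total`.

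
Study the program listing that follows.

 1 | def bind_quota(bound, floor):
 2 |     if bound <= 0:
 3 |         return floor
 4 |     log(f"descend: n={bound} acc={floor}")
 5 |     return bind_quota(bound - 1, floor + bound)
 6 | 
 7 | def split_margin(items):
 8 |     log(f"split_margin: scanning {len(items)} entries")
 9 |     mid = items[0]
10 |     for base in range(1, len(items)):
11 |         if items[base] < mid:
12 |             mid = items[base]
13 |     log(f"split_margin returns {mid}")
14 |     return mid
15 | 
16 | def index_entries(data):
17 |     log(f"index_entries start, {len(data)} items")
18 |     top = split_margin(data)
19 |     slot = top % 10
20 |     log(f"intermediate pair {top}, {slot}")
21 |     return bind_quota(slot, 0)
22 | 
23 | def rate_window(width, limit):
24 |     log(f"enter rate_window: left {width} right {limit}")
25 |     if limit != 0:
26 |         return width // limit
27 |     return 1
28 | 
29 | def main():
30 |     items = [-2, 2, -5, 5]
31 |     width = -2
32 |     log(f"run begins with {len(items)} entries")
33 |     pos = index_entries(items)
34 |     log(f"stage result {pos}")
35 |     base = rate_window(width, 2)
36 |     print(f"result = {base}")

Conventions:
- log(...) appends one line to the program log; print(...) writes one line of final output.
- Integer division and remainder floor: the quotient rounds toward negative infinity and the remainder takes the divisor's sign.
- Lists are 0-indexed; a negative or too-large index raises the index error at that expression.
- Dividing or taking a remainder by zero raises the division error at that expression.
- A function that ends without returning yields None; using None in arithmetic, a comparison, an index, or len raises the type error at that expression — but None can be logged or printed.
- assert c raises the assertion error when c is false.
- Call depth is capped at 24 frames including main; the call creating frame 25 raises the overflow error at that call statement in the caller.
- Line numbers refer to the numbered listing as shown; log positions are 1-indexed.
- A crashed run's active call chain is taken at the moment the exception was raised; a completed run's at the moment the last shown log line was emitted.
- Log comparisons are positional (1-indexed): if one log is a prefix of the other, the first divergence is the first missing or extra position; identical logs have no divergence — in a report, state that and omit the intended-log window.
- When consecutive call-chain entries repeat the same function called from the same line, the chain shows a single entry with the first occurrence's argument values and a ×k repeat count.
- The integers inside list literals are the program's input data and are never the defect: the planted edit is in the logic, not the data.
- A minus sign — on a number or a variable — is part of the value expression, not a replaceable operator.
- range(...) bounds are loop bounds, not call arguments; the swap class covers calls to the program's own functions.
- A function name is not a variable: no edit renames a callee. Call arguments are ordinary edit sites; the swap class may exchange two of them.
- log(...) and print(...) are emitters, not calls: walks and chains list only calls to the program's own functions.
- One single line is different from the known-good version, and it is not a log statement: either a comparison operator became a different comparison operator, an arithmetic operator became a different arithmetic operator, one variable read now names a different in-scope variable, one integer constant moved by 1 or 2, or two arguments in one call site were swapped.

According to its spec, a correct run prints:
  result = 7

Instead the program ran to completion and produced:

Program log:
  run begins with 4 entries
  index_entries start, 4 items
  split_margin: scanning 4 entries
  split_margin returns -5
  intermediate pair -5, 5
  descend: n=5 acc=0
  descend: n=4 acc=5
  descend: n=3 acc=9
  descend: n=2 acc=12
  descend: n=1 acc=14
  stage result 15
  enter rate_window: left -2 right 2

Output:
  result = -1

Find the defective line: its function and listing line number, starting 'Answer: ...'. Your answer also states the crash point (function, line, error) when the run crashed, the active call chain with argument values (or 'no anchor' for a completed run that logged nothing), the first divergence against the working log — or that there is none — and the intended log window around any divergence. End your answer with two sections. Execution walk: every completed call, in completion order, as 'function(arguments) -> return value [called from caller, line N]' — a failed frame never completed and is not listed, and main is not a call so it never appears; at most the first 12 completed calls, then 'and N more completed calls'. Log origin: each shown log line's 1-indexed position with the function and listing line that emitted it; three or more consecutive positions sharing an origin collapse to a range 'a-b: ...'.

Answer: the defect is in main at line 35.
The tell: Position 12 is the first bad log line: 'enter rate_window: left -2 right 2' should read 'enter rate_window: left 15 right 2'.
Call chain: main -> rate_window(-2, 2) (called at line 35).
First divergence: at position 12 the run shows 'enter rate_window: left -2 right 2' where the working version logs 'enter rate_window: left 15 right 2'.
Intended log window:
  10: descend: n=1 acc=14
  11: stage result 15
  12: enter rate_window: left 15 right 2
Execution walk:
  split_margin([-2, 2, -5, 5]) -> -5  [called from index_entries, line 18]
  bind_quota(0, 15) -> 15  [called from bind_quota, line 5]
  bind_quota(1, 14) -> 15  [called from bind_quota, line 5]
  bind_quota(2, 12) -> 15  [called from bind_quota, line 5]
  bind_quota(3, 9) -> 15  [called from bind_quota, line 5]
  bind_quota(4, 5) -> 15  [called from bind_quota, line 5]
  bind_quota(5, 0) -> 15  [called from index_entries, line 21]
  index_entries([-2, 2, -5, 5]) -> 15  [called from main, line 33]
  rate_window(-2, 2) -> -1  [called from main, line 35]
Log origin:
  1: logged in main at line 32
  2: logged in index_entries at line 17
  3: logged in split_margin at line 8
  4: logged in split_margin at line 13
  5: logged in index_entries at line 20
  6-10: logged in bind_quota at line 4
  11: logged in main at line 34
  12: logged in rate_window at line 24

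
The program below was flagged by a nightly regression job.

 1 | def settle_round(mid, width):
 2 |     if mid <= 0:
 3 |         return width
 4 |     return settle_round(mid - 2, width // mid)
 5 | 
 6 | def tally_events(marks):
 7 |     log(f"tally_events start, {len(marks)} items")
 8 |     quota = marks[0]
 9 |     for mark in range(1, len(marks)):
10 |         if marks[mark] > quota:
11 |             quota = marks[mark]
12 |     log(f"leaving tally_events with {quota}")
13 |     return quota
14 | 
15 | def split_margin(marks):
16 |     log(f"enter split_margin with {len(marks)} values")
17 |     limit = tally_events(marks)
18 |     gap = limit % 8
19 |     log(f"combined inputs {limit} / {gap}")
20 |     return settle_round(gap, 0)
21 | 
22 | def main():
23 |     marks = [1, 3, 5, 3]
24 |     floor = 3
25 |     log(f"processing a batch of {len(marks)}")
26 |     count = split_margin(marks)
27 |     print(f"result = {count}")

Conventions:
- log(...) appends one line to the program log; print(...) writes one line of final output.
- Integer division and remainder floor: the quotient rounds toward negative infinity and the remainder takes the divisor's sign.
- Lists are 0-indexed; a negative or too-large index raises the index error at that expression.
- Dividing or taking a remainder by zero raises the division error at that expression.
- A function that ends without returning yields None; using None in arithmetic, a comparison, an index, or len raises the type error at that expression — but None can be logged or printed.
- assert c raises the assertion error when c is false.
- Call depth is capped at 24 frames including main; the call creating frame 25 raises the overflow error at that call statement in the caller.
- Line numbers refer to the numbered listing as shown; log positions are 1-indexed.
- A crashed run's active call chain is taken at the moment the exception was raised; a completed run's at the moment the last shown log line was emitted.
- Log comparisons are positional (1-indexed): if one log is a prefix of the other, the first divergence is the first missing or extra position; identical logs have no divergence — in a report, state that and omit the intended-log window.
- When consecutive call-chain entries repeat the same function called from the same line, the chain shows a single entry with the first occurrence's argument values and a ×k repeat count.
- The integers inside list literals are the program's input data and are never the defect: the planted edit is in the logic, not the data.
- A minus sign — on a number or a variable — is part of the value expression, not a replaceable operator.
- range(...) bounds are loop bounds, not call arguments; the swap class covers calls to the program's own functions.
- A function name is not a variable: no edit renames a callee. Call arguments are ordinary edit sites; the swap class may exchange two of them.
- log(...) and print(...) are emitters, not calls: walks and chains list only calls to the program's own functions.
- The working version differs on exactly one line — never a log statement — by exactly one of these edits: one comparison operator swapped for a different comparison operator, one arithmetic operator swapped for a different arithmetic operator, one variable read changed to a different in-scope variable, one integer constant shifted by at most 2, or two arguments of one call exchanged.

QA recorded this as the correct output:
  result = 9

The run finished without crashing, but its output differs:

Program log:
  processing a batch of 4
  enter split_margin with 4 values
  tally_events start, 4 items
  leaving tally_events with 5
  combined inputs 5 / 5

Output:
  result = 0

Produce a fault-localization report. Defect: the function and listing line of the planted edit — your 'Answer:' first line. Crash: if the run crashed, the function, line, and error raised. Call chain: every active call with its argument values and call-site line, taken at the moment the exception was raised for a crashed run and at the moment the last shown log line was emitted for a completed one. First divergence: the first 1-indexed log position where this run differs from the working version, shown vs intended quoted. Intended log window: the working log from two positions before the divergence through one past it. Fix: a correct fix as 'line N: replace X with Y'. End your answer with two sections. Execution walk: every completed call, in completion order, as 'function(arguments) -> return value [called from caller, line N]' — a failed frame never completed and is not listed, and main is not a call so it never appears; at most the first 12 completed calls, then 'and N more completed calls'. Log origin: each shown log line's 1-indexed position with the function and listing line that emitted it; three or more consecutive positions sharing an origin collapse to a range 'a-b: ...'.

Answer: the defect is in settle_round at line 4.
The tell: No log line changed; the fault shows up purely in the output.
Call chain: main -> split_margin([1, 3, 5, 3]) (called at line 26).
First divergence: none — the logs agree in full.
Execution walk:
  tally_events([1, 3, 5, 3]) -> 5  [called from split_margin, line 17]
  settle_round(-1, 0) -> 0  [called from settle_round, line 4]
  settle_round(1, 0) -> 0  [called from settle_round, line 4]
  settle_round(3, 0) -> 0  [called from settle_round, line 4]
  settle_round(5, 0) -> 0  [called from split_margin, line 20]
  split_margin([1, 3, 5, 3]) -> 0  [called from main, line 26]
Log origins:
  1: from main, line 25
  2: from split_margin, line 16
  3: from tally_events, line 7
  4: from tally_events, line 12
  5: from split_margin, line 19
A correct fix: line 4: replace `//` with `+`.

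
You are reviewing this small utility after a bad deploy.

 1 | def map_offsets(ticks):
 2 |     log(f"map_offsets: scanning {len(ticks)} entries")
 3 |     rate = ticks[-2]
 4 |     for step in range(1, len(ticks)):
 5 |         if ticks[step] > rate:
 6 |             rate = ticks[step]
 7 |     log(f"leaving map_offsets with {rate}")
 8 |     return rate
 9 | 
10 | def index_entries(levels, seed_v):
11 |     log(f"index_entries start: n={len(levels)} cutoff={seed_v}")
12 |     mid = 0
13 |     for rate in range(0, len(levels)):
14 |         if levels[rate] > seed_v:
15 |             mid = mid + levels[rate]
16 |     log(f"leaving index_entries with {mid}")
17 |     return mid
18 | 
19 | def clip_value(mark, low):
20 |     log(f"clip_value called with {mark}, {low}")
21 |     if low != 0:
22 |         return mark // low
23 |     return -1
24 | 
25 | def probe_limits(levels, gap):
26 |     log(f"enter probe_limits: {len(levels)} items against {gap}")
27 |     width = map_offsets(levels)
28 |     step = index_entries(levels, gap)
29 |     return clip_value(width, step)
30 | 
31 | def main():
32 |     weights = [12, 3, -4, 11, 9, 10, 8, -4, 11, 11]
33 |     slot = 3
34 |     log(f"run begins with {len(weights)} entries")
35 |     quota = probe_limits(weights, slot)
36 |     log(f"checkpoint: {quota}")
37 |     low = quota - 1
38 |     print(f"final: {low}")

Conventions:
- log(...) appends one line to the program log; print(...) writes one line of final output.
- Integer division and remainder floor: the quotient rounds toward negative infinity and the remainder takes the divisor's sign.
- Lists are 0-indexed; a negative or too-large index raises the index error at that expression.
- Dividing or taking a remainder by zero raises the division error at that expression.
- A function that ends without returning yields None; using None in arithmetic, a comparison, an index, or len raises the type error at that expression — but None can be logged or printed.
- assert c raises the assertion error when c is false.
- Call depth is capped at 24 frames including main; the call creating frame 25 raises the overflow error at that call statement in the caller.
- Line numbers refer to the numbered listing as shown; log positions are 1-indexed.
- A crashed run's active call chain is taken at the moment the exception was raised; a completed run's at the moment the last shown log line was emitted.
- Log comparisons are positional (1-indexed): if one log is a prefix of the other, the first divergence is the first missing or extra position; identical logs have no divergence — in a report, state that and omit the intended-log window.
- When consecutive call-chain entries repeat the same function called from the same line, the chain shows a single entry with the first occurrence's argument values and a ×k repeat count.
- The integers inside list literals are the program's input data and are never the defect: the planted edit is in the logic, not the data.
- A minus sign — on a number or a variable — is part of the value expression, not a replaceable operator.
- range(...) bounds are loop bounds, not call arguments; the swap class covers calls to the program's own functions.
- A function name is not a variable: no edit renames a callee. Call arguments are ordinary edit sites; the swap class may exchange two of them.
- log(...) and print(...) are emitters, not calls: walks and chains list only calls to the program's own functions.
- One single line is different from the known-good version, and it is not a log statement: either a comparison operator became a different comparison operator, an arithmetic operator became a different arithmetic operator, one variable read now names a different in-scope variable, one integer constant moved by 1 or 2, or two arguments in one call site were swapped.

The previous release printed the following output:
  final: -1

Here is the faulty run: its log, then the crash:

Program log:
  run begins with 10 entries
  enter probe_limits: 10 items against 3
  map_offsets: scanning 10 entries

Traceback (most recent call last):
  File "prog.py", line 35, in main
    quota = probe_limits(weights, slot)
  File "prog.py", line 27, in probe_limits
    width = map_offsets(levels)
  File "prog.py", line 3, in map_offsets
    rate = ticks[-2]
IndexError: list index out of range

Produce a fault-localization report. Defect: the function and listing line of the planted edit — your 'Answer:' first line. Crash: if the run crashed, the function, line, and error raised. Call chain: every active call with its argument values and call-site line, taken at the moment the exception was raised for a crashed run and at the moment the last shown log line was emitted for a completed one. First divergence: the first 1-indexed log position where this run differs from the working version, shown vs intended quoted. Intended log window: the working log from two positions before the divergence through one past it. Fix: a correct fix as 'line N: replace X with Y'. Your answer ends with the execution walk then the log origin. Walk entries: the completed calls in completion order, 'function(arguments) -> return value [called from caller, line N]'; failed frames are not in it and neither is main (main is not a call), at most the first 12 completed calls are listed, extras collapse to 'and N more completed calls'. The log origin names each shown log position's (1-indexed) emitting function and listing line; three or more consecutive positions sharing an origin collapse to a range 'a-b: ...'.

Answer: the defect is in map_offsets at line 3.
Key fact: The faulty run's log stops after 3 lines; the working version's next line would be 'leaving map_offsets with 12'.
Crash: map_offsets, line 3, IndexError.
Call chain: main -> probe_limits([12, 3, -4, 11, 9, 10, 8, -4, 11, 11], 3) (called at line 35) -> map_offsets([12, 3, -4, 11, 9, 10, 8, -4, 11, 11]) (called at line 27).
First divergence: position 4; the shown log stops at 3 lines while the working version next logs 'leaving map_offsets with 12'.
Intended log window:
  2: enter probe_limits: 10 items against 3
  3: map_offsets: scanning 10 entries
  4: leaving map_offsets with 12
  5: index_entries start: n=10 cutoff=3
Execution walk:
  (no call completed)
Log origins:
  1 — main, line 34
  2 — probe_limits, line 26
  3 — map_offsets, line 2
A correct fix: line 3: replace `-2` with `0`.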